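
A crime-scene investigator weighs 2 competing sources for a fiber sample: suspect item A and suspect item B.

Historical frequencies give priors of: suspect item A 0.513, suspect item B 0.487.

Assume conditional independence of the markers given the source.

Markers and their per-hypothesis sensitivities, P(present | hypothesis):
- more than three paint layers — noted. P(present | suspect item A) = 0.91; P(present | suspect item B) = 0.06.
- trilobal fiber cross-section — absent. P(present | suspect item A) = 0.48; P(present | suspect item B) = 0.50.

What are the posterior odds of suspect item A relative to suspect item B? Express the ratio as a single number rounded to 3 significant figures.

16.6

The normalizing constant cancels in an odds ratio, so compute prior × likelihood for the two hypotheses only (using 1 − P(present | H) for each absent marker):
  suspect item A: 0.513 × 0.91 × (1 − 0.48) = 0.24275
  suspect item B: 0.487 × 0.06 × (1 − 0.50) = 0.01461
Odds(suspect item A : suspect item B) = 0.24275 / 0.01461 ≈ 16.6.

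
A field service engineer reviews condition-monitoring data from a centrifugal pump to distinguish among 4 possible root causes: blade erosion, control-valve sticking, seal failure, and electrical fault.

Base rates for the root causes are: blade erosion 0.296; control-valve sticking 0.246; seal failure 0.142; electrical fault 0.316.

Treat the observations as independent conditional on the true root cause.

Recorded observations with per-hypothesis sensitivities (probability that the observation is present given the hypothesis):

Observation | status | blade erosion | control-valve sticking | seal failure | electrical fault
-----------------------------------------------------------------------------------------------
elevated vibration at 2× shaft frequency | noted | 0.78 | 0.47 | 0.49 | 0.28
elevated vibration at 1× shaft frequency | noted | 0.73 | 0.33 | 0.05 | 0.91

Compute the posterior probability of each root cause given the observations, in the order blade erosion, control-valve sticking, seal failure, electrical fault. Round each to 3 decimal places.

By Bayes' rule with conditional independence, the unnormalized weight for each hypothesis is prior × ∏ likelihoods:
  blade erosion: 0.296 × 0.78 × 0.73 = 0.16854
  control-valve sticking: 0.246 × 0.47 × 0.33 = 0.038155
  seal failure: 0.142 × 0.49 × 0.05 = 0.003479
  electrical fault: 0.316 × 0.28 × 0.91 = 0.080517
The unnormalized weights sum to 0.29069.
P(blade erosion | evidence) = 0.16854 / 0.29069 ≈ 0.580
P(control-valve sticking | evidence) = 0.038155 / 0.29069 ≈ 0.131
P(seal failure | evidence) = 0.003479 / 0.29069 ≈ 0.012
P(electrical fault | evidence) = 0.080517 / 0.29069 ≈ 0.277

0.580, 0.131, 0.012, 0.277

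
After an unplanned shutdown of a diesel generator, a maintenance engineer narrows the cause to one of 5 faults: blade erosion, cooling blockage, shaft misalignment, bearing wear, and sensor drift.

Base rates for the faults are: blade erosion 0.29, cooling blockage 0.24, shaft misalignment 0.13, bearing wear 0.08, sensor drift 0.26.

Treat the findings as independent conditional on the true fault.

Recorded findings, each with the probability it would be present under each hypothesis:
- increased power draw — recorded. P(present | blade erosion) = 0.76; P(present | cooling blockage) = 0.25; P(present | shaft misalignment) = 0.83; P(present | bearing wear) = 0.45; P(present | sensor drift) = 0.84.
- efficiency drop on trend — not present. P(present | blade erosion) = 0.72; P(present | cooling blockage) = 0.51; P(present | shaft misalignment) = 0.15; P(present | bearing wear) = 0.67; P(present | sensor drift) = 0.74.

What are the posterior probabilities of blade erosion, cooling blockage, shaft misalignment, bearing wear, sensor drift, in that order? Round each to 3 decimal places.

0.245, 0.117, 0.365, 0.047, 0.226

By Bayes' rule with conditional independence, the unnormalized weight for each hypothesis is prior × ∏ likelihoods (using 1 − P(present | H) for each absent finding):
  blade erosion: 0.29 × 0.76 × (1 − 0.72) = 0.061712
  cooling blockage: 0.24 × 0.25 × (1 − 0.51) = 0.0294
  shaft misalignment: 0.13 × 0.83 × (1 − 0.15) = 0.091715
  bearing wear: 0.08 × 0.45 × (1 − 0.67) = 0.01188
  sensor drift: 0.26 × 0.84 × (1 − 0.74) = 0.056784
Normalizing constant Z = 0.061712 + 0.0294 + 0.091715 + 0.01188 + 0.056784 = 0.25149.
P(blade erosion | evidence) = 0.061712 / 0.25149 ≈ 0.245
P(cooling blockage | evidence) = 0.0294 / 0.25149 ≈ 0.117
P(shaft misalignment | evidence) = 0.091715 / 0.25149 ≈ 0.365
P(bearing wear | evidence) = 0.01188 / 0.25149 ≈ 0.047
P(sensor drift | evidence) = 0.056784 / 0.25149 ≈ 0.226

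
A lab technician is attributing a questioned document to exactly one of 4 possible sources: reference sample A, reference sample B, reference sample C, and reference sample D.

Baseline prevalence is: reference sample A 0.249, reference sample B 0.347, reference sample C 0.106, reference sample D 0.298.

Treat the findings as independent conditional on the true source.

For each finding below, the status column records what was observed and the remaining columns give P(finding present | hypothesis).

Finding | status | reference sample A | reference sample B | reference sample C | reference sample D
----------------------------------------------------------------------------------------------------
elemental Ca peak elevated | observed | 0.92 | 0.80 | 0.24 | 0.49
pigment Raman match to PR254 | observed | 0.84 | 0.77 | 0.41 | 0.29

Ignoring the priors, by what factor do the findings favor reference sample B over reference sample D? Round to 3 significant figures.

4.33

The Bayes factor is the ratio of the joint likelihoods of the evidence pattern under the two hypotheses.
  reference sample B: 0.80 × 0.77 = 0.616
  reference sample D: 0.49 × 0.29 = 0.1421
Bayes factor = 0.616 / 0.1421 ≈ 4.33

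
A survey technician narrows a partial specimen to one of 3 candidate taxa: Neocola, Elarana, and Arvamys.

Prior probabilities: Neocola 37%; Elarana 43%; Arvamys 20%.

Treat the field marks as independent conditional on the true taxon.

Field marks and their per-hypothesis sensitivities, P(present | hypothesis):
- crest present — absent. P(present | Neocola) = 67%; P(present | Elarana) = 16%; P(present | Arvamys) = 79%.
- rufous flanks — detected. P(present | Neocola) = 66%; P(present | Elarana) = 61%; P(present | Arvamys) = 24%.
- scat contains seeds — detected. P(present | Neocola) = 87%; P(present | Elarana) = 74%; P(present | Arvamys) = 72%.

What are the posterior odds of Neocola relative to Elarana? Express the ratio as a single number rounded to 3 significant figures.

0.430

The normalizing constant cancels in an odds ratio, so compute prior × likelihood for the two hypotheses only (using 1 − P(present | H) for each absent field mark):
  Neocola: 0.37 × (1 − 0.67) × 0.66 × 0.87 = 0.07011
  Elarana: 0.43 × (1 − 0.16) × 0.61 × 0.74 = 0.16305
Posterior odds = 0.07011 / 0.16305 ≈ 0.430.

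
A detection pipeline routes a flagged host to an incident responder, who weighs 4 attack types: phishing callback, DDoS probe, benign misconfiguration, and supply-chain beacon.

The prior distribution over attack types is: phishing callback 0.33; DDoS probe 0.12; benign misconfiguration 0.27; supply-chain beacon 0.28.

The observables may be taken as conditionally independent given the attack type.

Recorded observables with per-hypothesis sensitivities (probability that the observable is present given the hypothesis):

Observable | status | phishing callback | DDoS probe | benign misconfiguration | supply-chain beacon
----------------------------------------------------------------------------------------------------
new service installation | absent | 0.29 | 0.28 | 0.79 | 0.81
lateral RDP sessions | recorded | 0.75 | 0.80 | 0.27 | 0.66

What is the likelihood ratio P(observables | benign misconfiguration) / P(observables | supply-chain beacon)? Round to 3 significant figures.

0.452

Joint likelihood of the observable pattern under each hypothesis (using 1 − P(present | H) for each absent observable):
  benign misconfiguration: (1 − 0.79) × 0.27 = 0.0567
  supply-chain beacon: (1 − 0.81) × 0.66 = 0.1254
Bayes factor = 0.0567 / 0.1254 ≈ 0.452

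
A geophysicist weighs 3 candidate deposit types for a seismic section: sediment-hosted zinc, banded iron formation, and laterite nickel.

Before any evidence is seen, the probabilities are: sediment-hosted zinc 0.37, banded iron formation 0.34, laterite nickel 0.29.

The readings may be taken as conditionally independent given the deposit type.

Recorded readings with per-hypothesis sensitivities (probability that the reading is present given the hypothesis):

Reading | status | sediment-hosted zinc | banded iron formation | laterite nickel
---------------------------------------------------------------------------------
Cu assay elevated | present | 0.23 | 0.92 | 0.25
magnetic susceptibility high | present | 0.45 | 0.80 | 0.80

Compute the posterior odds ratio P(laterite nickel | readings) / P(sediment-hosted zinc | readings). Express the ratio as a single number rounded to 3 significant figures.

Posterior odds equal prior odds times the likelihood ratio; only the two competing hypotheses matter.
  laterite nickel: 0.29 × 0.25 × 0.80 = 0.058
  sediment-hosted zinc: 0.37 × 0.23 × 0.45 = 0.038295
Odds(laterite nickel : sediment-hosted zinc) = 0.058 / 0.038295 ≈ 1.51.

1.51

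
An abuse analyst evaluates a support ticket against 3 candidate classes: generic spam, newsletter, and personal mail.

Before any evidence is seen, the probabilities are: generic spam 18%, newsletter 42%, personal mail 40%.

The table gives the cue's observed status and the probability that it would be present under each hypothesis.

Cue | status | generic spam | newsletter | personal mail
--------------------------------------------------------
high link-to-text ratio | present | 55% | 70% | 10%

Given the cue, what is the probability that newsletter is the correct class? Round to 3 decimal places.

0.679

By Bayes' rule, the unnormalized weight for each hypothesis is prior × likelihood:
  generic spam: 0.18 × 0.55 = 0.099
  newsletter: 0.42 × 0.70 = 0.294
  personal mail: 0.40 × 0.10 = 0.04
The unnormalized weights sum to 0.433.
P(newsletter | evidence) = 0.294 / 0.433 ≈ 0.679.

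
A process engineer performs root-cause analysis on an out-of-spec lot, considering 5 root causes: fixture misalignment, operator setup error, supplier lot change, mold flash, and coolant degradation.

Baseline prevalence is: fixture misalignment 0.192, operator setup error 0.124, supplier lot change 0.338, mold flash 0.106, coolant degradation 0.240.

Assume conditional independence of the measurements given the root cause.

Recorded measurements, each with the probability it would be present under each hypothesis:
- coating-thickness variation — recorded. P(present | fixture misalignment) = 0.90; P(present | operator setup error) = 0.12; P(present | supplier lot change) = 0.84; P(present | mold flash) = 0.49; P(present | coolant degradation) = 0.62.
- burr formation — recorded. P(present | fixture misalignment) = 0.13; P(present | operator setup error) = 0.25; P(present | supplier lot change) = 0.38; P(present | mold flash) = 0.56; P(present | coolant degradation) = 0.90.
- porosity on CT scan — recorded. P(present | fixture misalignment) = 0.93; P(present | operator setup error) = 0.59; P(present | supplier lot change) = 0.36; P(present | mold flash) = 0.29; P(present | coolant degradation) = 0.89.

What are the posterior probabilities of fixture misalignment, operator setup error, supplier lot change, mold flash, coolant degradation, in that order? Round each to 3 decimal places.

By Bayes' rule with conditional independence, the unnormalized weight for each hypothesis is prior × ∏ likelihoods:
  fixture misalignment: 0.192 × 0.90 × 0.13 × 0.93 = 0.020892
  operator setup error: 0.124 × 0.12 × 0.25 × 0.59 = 0.0021948
  supplier lot change: 0.338 × 0.84 × 0.38 × 0.36 = 0.03884
  mold flash: 0.106 × 0.49 × 0.56 × 0.29 = 0.0084351
  coolant degradation: 0.240 × 0.62 × 0.90 × 0.89 = 0.11919
The unnormalized weights sum to 0.18955.
P(fixture misalignment | evidence) = 0.020892 / 0.18955 ≈ 0.110
P(operator setup error | evidence) = 0.0021948 / 0.18955 ≈ 0.012
P(supplier lot change | evidence) = 0.03884 / 0.18955 ≈ 0.205
P(mold flash | evidence) = 0.0084351 / 0.18955 ≈ 0.045
P(coolant degradation | evidence) = 0.11919 / 0.18955 ≈ 0.629

0.110, 0.012, 0.205, 0.045, 0.629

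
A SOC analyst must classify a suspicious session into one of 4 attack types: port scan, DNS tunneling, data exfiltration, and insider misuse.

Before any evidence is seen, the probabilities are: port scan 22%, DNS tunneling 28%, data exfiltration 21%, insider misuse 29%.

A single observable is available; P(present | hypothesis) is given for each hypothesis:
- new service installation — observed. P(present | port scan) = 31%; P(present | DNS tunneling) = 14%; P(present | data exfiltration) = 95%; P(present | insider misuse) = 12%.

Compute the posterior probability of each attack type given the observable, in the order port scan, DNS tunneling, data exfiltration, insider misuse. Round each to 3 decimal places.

0.200, 0.115, 0.584, 0.102

For each hypothesis, the unnormalized posterior weight is prior × likelihood:
  port scan: 0.22 × 0.31 = 0.0682
  DNS tunneling: 0.28 × 0.14 = 0.0392
  data exfiltration: 0.21 × 0.95 = 0.1995
  insider misuse: 0.29 × 0.12 = 0.0348
The unnormalized weights sum to 0.3417.
P(port scan | evidence) = 0.0682 / 0.3417 ≈ 0.200
P(DNS tunneling | evidence) = 0.0392 / 0.3417 ≈ 0.115
P(data exfiltration | evidence) = 0.1995 / 0.3417 ≈ 0.584
P(insider misuse | evidence) = 0.0348 / 0.3417 ≈ 0.102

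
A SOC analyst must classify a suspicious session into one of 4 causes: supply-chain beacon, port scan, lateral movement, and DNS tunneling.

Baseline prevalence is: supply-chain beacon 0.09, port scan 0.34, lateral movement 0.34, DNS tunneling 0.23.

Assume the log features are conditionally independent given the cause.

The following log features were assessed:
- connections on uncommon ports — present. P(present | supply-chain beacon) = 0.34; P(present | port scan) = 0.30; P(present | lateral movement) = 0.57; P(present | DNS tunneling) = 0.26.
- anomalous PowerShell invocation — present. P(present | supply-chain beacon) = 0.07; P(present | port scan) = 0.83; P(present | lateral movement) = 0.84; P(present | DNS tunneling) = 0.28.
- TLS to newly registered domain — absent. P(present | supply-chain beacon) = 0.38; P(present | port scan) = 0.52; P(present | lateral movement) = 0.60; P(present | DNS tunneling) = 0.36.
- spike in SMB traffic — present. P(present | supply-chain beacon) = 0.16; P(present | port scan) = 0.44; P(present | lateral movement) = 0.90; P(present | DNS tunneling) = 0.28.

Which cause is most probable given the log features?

lateral movement

Multiply each prior by the joint likelihood of the log feature pattern (using 1 − P(present | H) for each absent log feature):
  supply-chain beacon: 0.09 × 0.34 × 0.07 × (1 − 0.38) × 0.16 = 0.00021249
  port scan: 0.34 × 0.30 × 0.83 × (1 − 0.52) × 0.44 = 0.01788
  lateral movement: 0.34 × 0.57 × 0.84 × (1 − 0.60) × 0.90 = 0.058605
  DNS tunneling: 0.23 × 0.26 × 0.28 × (1 − 0.36) × 0.28 = 0.0030005
Marginal likelihood of the evidence = 0.079698.
P(supply-chain beacon | evidence) ≈ 0.00021249 / 0.079698 ≈ 0.003
P(port scan | evidence) ≈ 0.01788 / 0.079698 ≈ 0.224
P(lateral movement | evidence) ≈ 0.058605 / 0.079698 ≈ 0.735
P(DNS tunneling | evidence) ≈ 0.0030005 / 0.079698 ≈ 0.038
The largest is 0.735, so lateral movement is most probable.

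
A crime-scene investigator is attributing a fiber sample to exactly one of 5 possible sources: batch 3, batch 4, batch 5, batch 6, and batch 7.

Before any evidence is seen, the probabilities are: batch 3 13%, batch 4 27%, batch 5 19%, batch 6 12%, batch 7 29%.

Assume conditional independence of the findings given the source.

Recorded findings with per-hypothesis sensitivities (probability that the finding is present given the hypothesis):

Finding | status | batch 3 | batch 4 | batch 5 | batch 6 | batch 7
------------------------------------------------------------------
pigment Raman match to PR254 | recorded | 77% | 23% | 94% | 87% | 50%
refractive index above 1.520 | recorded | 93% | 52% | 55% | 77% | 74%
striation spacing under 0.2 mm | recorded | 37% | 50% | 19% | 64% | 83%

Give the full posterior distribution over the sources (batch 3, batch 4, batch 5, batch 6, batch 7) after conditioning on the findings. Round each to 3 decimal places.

0.164, 0.077, 0.089, 0.245, 0.425

By Bayes' rule with conditional independence, the unnormalized weight for each hypothesis is prior × ∏ likelihoods:
  batch 3: 0.13 × 0.77 × 0.93 × 0.37 = 0.034444
  batch 4: 0.27 × 0.23 × 0.52 × 0.50 = 0.016146
  batch 5: 0.19 × 0.94 × 0.55 × 0.19 = 0.018664
  batch 6: 0.12 × 0.87 × 0.77 × 0.64 = 0.051448
  batch 7: 0.29 × 0.50 × 0.74 × 0.83 = 0.089059
Marginal likelihood of the evidence = 0.20976.
P(batch 3 | evidence) = 0.034444 / 0.20976 ≈ 0.164
P(batch 4 | evidence) = 0.016146 / 0.20976 ≈ 0.077
P(batch 5 | evidence) = 0.018664 / 0.20976 ≈ 0.089
P(batch 6 | evidence) = 0.051448 / 0.20976 ≈ 0.245
P(batch 7 | evidence) = 0.089059 / 0.20976 ≈ 0.425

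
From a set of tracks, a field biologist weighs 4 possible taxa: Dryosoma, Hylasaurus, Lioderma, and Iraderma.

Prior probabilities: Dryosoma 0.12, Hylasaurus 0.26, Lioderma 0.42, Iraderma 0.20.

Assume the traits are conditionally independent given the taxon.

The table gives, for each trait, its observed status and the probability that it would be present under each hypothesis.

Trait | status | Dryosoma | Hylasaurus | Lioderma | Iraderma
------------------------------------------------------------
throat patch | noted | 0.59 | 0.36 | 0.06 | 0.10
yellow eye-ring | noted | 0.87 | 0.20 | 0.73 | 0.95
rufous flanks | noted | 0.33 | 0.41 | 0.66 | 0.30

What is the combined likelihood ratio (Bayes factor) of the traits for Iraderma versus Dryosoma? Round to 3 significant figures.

Take the product of per-trait likelihoods under each hypothesis, then divide.
  Iraderma: 0.10 × 0.95 × 0.30 = 0.0285
  Dryosoma: 0.59 × 0.87 × 0.33 = 0.16939
Bayes factor = 0.0285 / 0.16939 ≈ 0.168

0.168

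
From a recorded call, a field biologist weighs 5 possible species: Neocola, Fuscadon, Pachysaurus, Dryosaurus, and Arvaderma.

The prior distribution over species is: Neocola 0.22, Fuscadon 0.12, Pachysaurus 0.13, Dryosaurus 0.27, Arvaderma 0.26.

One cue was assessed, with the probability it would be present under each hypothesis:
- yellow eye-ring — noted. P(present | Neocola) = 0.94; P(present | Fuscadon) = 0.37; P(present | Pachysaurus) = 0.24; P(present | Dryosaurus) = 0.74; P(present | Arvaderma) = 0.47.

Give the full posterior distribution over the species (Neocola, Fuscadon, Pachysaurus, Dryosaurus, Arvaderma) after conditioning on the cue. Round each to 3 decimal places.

0.342, 0.073, 0.052, 0.331, 0.202

For each hypothesis, the unnormalized posterior weight is prior × likelihood:
  Neocola: 0.22 × 0.94 = 0.2068
  Fuscadon: 0.12 × 0.37 = 0.0444
  Pachysaurus: 0.13 × 0.24 = 0.0312
  Dryosaurus: 0.27 × 0.74 = 0.1998
  Arvaderma: 0.26 × 0.47 = 0.1222
Marginal likelihood of the evidence = 0.6044.
P(Neocola | evidence) = 0.2068 / 0.6044 ≈ 0.342
P(Fuscadon | evidence) = 0.0444 / 0.6044 ≈ 0.073
P(Pachysaurus | evidence) = 0.0312 / 0.6044 ≈ 0.052
P(Dryosaurus | evidence) = 0.1998 / 0.6044 ≈ 0.331
P(Arvaderma | evidence) = 0.1222 / 0.6044 ≈ 0.202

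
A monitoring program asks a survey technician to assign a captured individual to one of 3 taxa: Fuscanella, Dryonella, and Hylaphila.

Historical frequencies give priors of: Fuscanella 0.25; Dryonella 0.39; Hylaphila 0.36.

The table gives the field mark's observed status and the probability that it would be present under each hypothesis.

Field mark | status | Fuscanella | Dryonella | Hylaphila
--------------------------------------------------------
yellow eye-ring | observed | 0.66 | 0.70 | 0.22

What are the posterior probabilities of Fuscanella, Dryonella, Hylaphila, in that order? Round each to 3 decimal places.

By Bayes' rule, the unnormalized weight for each hypothesis is prior × likelihood:
  Fuscanella: 0.25 × 0.66 = 0.165
  Dryonella: 0.39 × 0.70 = 0.273
  Hylaphila: 0.36 × 0.22 = 0.0792
The unnormalized weights sum to 0.5172.
P(Fuscanella | evidence) = 0.165 / 0.5172 ≈ 0.319
P(Dryonella | evidence) = 0.273 / 0.5172 ≈ 0.528
P(Hylaphila | evidence) = 0.0792 / 0.5172 ≈ 0.153

0.319, 0.528, 0.153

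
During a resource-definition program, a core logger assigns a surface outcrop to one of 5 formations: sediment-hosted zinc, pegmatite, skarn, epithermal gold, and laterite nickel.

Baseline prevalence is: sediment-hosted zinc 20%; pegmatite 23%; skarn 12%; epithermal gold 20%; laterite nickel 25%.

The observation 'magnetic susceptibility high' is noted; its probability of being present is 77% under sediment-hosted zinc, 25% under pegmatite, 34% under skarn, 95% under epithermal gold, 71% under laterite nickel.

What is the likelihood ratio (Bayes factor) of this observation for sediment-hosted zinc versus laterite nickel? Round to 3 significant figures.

1.08

Likelihood of this observation under each hypothesis:
  sediment-hosted zinc: 0.77
  laterite nickel: 0.71
Bayes factor = 0.77 / 0.71 ≈ 1.08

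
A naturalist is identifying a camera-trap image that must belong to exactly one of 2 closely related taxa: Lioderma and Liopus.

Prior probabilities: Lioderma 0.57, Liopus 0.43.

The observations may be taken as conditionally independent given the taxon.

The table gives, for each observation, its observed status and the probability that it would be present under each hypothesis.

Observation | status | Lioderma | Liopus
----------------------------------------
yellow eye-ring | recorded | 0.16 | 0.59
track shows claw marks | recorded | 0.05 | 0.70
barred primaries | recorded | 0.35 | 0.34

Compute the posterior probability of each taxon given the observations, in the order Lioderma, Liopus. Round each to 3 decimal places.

0.026, 0.974

For each hypothesis, the unnormalized posterior weight is prior × product of the observation likelihoods:
  Lioderma: 0.57 × 0.16 × 0.05 × 0.35 = 0.001596
  Liopus: 0.43 × 0.59 × 0.70 × 0.34 = 0.060381
Normalizing constant Z = 0.001596 + 0.060381 = 0.061977.
P(Lioderma | evidence) = 0.001596 / 0.061977 ≈ 0.026
P(Liopus | evidence) = 0.060381 / 0.061977 ≈ 0.974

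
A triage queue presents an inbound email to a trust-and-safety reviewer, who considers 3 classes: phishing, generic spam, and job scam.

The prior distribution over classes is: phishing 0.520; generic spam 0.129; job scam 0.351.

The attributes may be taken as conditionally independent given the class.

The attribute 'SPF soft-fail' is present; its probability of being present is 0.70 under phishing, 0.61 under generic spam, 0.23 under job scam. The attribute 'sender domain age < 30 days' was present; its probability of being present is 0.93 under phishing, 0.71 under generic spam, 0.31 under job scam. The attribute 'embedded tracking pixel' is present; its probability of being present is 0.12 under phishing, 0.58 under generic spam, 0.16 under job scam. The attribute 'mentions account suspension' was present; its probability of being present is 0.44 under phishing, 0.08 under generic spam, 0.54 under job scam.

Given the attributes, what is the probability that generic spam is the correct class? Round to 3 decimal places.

By Bayes' rule with conditional independence, the unnormalized weight for each hypothesis is prior × ∏ likelihoods:
  phishing: 0.520 × 0.70 × 0.93 × 0.12 × 0.44 = 0.017874
  generic spam: 0.129 × 0.61 × 0.71 × 0.58 × 0.08 = 0.0025924
  job scam: 0.351 × 0.23 × 0.31 × 0.16 × 0.54 = 0.0021623
Marginal likelihood of the evidence = 0.022628.
P(generic spam | evidence) = 0.0025924 / 0.022628 ≈ 0.115.

0.115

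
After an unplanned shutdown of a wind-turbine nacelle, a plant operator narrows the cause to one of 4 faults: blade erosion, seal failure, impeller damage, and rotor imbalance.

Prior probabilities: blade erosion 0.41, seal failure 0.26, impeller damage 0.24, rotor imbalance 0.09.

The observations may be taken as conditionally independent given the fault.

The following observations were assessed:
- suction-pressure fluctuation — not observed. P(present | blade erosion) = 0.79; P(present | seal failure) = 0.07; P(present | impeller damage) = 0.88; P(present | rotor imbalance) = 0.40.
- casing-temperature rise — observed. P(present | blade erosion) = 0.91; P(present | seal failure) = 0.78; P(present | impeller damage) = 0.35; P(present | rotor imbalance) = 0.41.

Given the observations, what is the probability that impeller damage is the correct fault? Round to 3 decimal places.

Multiply each prior by the joint likelihood of the evidence pattern (using 1 − P(present | H) for each absent observation):
  blade erosion: 0.41 × (1 − 0.79) × 0.91 = 0.078351
  seal failure: 0.26 × (1 − 0.07) × 0.78 = 0.1886
  impeller damage: 0.24 × (1 − 0.88) × 0.35 = 0.01008
  rotor imbalance: 0.09 × (1 − 0.40) × 0.41 = 0.02214
The unnormalized weights sum to 0.29917.
P(impeller damage | evidence) = 0.01008 / 0.29917 ≈ 0.034.

0.034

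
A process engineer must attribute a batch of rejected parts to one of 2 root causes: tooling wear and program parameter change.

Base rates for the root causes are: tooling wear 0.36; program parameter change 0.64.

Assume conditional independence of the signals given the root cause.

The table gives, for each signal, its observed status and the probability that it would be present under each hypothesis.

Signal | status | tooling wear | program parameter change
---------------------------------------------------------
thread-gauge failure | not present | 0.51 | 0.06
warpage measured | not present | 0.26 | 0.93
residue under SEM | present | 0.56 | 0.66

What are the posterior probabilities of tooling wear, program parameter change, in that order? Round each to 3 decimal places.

0.725, 0.275

Multiply each prior by the joint likelihood of the signal pattern (using 1 − P(present | H) for each absent signal):
  tooling wear: 0.36 × (1 − 0.51) × (1 − 0.26) × 0.56 = 0.0731
  program parameter change: 0.64 × (1 − 0.06) × (1 − 0.93) × 0.66 = 0.027794
The unnormalized weights sum to 0.10089.
P(tooling wear | evidence) = 0.0731 / 0.10089 ≈ 0.725
P(program parameter change | evidence) = 0.027794 / 0.10089 ≈ 0.275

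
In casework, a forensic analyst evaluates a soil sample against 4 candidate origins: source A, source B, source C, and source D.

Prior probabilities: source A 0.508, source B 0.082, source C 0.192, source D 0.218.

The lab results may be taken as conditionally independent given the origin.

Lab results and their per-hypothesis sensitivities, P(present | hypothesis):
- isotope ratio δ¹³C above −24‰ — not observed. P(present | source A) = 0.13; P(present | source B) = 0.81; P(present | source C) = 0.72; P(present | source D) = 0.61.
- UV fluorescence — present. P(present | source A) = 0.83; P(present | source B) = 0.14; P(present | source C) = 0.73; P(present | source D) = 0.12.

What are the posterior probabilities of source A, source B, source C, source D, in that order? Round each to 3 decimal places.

0.877, 0.005, 0.094, 0.024

Multiply each prior by the joint likelihood of the lab result pattern (using 1 − P(present | H) for each absent lab result):
  source A: 0.508 × (1 − 0.13) × 0.83 = 0.36683
  source B: 0.082 × (1 − 0.81) × 0.14 = 0.0021812
  source C: 0.192 × (1 − 0.72) × 0.73 = 0.039245
  source D: 0.218 × (1 − 0.61) × 0.12 = 0.010202
Marginal likelihood of the evidence = 0.41846.
P(source A | evidence) = 0.36683 / 0.41846 ≈ 0.877
P(source B | evidence) = 0.0021812 / 0.41846 ≈ 0.005
P(source C | evidence) = 0.039245 / 0.41846 ≈ 0.094
P(source D | evidence) = 0.010202 / 0.41846 ≈ 0.024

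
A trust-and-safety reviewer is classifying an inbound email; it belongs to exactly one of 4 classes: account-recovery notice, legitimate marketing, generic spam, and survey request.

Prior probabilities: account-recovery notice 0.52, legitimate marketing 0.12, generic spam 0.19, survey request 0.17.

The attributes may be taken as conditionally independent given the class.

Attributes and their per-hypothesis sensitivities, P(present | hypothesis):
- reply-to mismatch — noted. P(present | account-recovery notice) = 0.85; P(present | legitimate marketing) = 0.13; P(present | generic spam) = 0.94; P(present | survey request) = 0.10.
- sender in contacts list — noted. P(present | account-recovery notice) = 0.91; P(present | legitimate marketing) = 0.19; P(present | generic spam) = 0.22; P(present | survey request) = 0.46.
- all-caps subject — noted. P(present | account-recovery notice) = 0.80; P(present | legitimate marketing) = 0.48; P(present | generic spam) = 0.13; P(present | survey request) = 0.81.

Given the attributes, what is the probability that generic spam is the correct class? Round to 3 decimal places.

Multiply each prior by the joint likelihood of the attribute pattern:
  account-recovery notice: 0.52 × 0.85 × 0.91 × 0.80 = 0.32178
  legitimate marketing: 0.12 × 0.13 × 0.19 × 0.48 = 0.0014227
  generic spam: 0.19 × 0.94 × 0.22 × 0.13 = 0.005108
  survey request: 0.17 × 0.10 × 0.46 × 0.81 = 0.0063342
The unnormalized weights sum to 0.33464.
P(generic spam | evidence) = 0.005108 / 0.33464 ≈ 0.015.

0.015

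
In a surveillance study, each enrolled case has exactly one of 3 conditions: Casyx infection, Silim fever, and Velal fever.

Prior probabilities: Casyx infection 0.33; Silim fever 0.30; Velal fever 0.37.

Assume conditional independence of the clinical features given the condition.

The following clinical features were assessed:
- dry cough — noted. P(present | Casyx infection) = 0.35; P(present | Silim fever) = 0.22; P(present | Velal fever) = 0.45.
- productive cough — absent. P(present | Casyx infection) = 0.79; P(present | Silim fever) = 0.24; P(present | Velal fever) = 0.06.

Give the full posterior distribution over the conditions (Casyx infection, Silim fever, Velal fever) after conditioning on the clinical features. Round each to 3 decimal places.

0.105, 0.217, 0.678

Multiply each prior by the joint likelihood of the clinical feature pattern (using 1 − P(present | H) for each absent clinical feature):
  Casyx infection: 0.33 × 0.35 × (1 − 0.79) = 0.024255
  Silim fever: 0.30 × 0.22 × (1 − 0.24) = 0.05016
  Velal fever: 0.37 × 0.45 × (1 − 0.06) = 0.15651
Marginal likelihood of the evidence = 0.23093.
P(Casyx infection | evidence) = 0.024255 / 0.23093 ≈ 0.105
P(Silim fever | evidence) = 0.05016 / 0.23093 ≈ 0.217
P(Velal fever | evidence) = 0.15651 / 0.23093 ≈ 0.678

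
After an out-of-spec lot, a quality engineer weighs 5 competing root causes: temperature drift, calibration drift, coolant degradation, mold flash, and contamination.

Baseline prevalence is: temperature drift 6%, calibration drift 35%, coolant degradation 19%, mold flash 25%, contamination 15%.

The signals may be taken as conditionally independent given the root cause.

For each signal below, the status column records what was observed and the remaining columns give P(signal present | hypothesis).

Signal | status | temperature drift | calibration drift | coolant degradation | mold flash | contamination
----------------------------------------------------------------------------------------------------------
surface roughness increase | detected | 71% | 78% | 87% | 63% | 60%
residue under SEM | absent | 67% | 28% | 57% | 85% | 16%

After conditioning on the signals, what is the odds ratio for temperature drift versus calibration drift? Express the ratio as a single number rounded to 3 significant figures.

Posterior odds equal prior odds times the likelihood ratio; only the two competing hypotheses matter (using 1 − P(present | H) for each absent signal).
  temperature drift: 0.06 × 0.71 × (1 − 0.67) = 0.014058
  calibration drift: 0.35 × 0.78 × (1 − 0.28) = 0.19656
Odds(temperature drift : calibration drift) = 0.014058 / 0.19656 ≈ 0.0715.

0.0715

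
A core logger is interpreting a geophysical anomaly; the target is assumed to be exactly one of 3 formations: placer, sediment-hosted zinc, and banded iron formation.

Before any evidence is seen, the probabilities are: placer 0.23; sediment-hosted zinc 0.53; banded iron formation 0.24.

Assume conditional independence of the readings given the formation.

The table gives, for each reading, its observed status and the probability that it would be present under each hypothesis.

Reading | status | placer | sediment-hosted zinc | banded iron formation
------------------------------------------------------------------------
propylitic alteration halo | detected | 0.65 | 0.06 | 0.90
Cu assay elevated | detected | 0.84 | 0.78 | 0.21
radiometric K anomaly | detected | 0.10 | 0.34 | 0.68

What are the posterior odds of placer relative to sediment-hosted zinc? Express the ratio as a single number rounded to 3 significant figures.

1.49

Posterior odds equal prior odds times the likelihood ratio; only the two competing hypotheses matter.
  placer: 0.23 × 0.65 × 0.84 × 0.10 = 0.012558
  sediment-hosted zinc: 0.53 × 0.06 × 0.78 × 0.34 = 0.0084334
Posterior odds = 0.012558 / 0.0084334 ≈ 1.49.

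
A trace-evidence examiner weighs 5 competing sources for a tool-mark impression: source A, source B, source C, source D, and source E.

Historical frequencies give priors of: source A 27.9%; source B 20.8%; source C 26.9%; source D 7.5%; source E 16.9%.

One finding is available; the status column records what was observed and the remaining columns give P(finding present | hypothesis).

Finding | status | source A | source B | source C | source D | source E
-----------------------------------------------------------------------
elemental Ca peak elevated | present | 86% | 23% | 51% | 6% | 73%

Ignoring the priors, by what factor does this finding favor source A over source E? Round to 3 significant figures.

1.18

Likelihood of this finding under each hypothesis:
  source A: 0.86
  source E: 0.73
Bayes factor = 0.86 / 0.73 ≈ 1.18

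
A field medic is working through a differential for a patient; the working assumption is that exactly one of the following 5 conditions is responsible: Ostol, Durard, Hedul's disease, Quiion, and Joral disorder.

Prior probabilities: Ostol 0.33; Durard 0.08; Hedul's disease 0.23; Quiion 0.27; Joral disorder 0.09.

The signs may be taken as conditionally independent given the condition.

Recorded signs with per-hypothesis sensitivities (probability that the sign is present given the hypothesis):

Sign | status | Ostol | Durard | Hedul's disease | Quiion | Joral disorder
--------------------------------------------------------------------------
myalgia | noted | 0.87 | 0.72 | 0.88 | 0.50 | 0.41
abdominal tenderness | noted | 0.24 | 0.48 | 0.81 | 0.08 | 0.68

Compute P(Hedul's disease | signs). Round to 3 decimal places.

0.553

By Bayes' rule with conditional independence, the unnormalized weight for each hypothesis is prior × ∏ likelihoods:
  Ostol: 0.33 × 0.87 × 0.24 = 0.068904
  Durard: 0.08 × 0.72 × 0.48 = 0.027648
  Hedul's disease: 0.23 × 0.88 × 0.81 = 0.16394
  Quiion: 0.27 × 0.50 × 0.08 = 0.0108
  Joral disorder: 0.09 × 0.41 × 0.68 = 0.025092
The unnormalized weights sum to 0.29639.
P(Hedul's disease | evidence) = 0.16394 / 0.29639 ≈ 0.553.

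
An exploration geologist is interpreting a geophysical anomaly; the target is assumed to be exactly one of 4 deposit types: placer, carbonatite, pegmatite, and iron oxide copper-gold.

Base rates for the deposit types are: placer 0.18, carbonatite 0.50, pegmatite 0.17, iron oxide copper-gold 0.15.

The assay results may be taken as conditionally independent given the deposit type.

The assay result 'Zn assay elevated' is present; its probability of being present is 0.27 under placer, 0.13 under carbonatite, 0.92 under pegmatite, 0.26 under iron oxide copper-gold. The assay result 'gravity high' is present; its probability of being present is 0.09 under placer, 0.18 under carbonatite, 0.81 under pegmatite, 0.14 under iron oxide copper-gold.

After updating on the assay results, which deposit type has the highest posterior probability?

pegmatite

For each hypothesis, the unnormalized posterior weight is prior × product of the assay result likelihoods:
  placer: 0.18 × 0.27 × 0.09 = 0.004374
  carbonatite: 0.50 × 0.13 × 0.18 = 0.0117
  pegmatite: 0.17 × 0.92 × 0.81 = 0.12668
  iron oxide copper-gold: 0.15 × 0.26 × 0.14 = 0.00546
Marginal likelihood of the evidence = 0.14822.
P(placer | evidence) ≈ 0.004374 / 0.14822 ≈ 0.030
P(carbonatite | evidence) ≈ 0.0117 / 0.14822 ≈ 0.079
P(pegmatite | evidence) ≈ 0.12668 / 0.14822 ≈ 0.855
P(iron oxide copper-gold | evidence) ≈ 0.00546 / 0.14822 ≈ 0.037
The largest is 0.855, so pegmatite is most probable.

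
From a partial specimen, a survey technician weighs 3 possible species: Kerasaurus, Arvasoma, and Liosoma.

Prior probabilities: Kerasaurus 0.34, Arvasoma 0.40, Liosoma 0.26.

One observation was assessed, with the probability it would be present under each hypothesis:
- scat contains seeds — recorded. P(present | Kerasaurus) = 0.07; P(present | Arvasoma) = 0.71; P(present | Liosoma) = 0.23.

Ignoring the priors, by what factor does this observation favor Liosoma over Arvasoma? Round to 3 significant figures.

Likelihood of this observation under each hypothesis:
  Liosoma: 0.23
  Arvasoma: 0.71
Bayes factor = 0.23 / 0.71 ≈ 0.324

0.324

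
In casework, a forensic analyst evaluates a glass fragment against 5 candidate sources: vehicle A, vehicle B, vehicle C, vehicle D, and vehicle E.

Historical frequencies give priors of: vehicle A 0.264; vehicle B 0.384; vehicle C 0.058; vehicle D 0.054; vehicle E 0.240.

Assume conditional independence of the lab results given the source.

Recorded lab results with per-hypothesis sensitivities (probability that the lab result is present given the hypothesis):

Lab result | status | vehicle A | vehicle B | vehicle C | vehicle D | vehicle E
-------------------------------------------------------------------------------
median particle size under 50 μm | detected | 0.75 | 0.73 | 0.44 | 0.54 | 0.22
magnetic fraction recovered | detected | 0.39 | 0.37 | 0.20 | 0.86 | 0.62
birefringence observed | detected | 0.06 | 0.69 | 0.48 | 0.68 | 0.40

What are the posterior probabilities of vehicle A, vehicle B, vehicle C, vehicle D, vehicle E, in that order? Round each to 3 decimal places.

0.043, 0.658, 0.023, 0.157, 0.120

Multiply each prior by the joint likelihood of the lab result pattern:
  vehicle A: 0.264 × 0.75 × 0.39 × 0.06 = 0.0046332
  vehicle B: 0.384 × 0.73 × 0.37 × 0.69 = 0.071566
  vehicle C: 0.058 × 0.44 × 0.20 × 0.48 = 0.0024499
  vehicle D: 0.054 × 0.54 × 0.86 × 0.68 = 0.017053
  vehicle E: 0.240 × 0.22 × 0.62 × 0.40 = 0.013094
The unnormalized weights sum to 0.1088.
P(vehicle A | evidence) = 0.0046332 / 0.1088 ≈ 0.043
P(vehicle B | evidence) = 0.071566 / 0.1088 ≈ 0.658
P(vehicle C | evidence) = 0.0024499 / 0.1088 ≈ 0.023
P(vehicle D | evidence) = 0.017053 / 0.1088 ≈ 0.157
P(vehicle E | evidence) = 0.013094 / 0.1088 ≈ 0.120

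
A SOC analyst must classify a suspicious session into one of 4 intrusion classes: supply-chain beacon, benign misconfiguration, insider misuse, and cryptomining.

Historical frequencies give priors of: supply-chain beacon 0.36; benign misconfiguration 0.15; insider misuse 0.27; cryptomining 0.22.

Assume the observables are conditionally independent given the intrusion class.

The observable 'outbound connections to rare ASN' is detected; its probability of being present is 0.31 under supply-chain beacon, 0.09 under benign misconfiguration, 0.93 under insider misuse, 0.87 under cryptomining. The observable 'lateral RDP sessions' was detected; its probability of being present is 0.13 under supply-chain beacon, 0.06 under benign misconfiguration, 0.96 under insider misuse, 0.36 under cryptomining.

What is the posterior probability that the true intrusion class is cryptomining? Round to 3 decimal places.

0.212

Multiply each prior by the joint likelihood of the observable pattern:
  supply-chain beacon: 0.36 × 0.31 × 0.13 = 0.014508
  benign misconfiguration: 0.15 × 0.09 × 0.06 = 0.00081
  insider misuse: 0.27 × 0.93 × 0.96 = 0.24106
  cryptomining: 0.22 × 0.87 × 0.36 = 0.068904
Normalizing constant Z = 0.014508 + 0.00081 + 0.24106 + 0.068904 = 0.32528.
P(cryptomining | evidence) = 0.068904 / 0.32528 ≈ 0.212.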